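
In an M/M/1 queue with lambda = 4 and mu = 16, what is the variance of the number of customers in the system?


rho = 4/16; Var(N) = rho/(1-rho)^2 = 0.44

0.44


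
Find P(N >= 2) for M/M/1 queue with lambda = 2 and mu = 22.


P(N >= 2) = rho^2 = (2/22)^2 = 0.0083

0.0083


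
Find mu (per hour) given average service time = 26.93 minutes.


mu = 60 / avg_service_time = 60 / 26.93 = 2.23 per hour

2.23 per hour


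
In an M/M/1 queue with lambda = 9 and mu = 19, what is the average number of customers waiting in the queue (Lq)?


rho = 9/19; Lq = rho^2/(1-rho) = 0.43

0.43


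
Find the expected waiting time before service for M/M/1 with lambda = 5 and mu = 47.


rho = 5/47; Wq = rho/(mu - lambda) = 0.0025 hours

0.0025 hours


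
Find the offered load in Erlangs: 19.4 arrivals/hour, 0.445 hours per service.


Offered load a = lambda * E[S] = 19.4 * 0.445 = 8.63 Erlangs

8.63 Erlangs


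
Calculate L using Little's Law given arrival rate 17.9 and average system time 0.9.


L = lambda * W = 17.9 * 0.9 = 16.11

16.11


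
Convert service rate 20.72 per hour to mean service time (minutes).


Mean service time = 60/mu = 60/20.72 = 2.9 minutes

2.9 minutes


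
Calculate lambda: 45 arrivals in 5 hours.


lambda = total arrivals / time = 45 / 5 = 9.0 per hour

9.0 per hour


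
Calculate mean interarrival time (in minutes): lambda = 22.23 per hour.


Mean interarrival time = 60/lambda = 60/22.23 = 2.7 minutes

2.7 minutes


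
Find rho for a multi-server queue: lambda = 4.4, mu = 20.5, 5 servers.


rho = lambda / (c * mu) = 4.4 / (5 * 20.5) = 0.0429

0.0429


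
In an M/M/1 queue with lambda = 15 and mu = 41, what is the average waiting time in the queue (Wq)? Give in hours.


rho = 15/41; Wq = rho/(mu - lambda) = 0.0141 hours

0.0141 hours


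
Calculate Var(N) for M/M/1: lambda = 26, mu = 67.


rho = 26/67; Var(N) = rho/(1-rho)^2 = 1.04

1.04


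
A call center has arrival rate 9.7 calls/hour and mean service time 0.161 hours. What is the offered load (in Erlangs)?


Offered load a = lambda * E[S] = 9.7 * 0.161 = 1.56 Erlangs

1.56 Erlangs


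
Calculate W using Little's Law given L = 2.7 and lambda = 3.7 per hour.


W = L / lambda = 2.7 / 3.7 = 0.7297 hours

0.7297 hours


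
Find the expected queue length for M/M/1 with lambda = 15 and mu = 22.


rho = 15/22; Lq = rho^2/(1-rho) = 1.46

1.46


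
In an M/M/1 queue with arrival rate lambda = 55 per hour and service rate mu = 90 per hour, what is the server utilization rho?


rho = lambda/mu = 55/90 = 0.6111

0.6111


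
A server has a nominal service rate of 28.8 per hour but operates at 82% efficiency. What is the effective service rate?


Effective rate = mu * efficiency = 28.8 * 0.82 = 23.62 per hour

23.62 per hour


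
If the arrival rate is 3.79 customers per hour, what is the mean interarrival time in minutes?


Mean interarrival time = 60/lambda = 60/3.79 = 15.83 minutes

15.83 minutes


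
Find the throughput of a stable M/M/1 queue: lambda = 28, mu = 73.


For a stable queue (lambda < mu), throughput = lambda = 28 per hour

28 per hour


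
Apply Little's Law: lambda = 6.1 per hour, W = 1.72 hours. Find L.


L = lambda * W = 6.1 * 1.72 = 10.49

10.49


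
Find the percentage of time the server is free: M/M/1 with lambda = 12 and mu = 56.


Idle fraction = (1 - rho) * 100 = (1 - 12/56) * 100 = 78.6%

78.6%


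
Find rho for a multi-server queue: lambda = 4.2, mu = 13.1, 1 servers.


rho = lambda / (c * mu) = 4.2 / (1 * 13.1) = 0.3206

0.3206


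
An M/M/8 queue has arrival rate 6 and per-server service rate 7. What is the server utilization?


rho = lambda/(c*mu) = 6/(8*7) = 0.1071

0.1071


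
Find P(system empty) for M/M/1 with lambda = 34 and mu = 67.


P0 = 1 - rho = 1 - 34/67 = 0.4925

0.4925


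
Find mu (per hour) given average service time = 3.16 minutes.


mu = 60 / avg_service_time = 60 / 3.16 = 18.99 per hour

18.99 per hour


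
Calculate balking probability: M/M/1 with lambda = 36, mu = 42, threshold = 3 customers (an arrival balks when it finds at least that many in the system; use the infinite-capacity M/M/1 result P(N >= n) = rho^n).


P(N >= 3) = rho^3 = (36/42)^3 = 0.6297

0.6297


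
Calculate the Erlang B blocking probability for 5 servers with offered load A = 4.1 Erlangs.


B(N,A) = (A^N/N!) / sum(A^k/k!, k=0..N) with N=5, A=4.1 = 0.208

0.208


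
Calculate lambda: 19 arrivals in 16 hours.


lambda = total arrivals / time = 19 / 16 = 1.19 per hour

1.19 per hour


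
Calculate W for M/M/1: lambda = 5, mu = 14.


W = 1/(mu - lambda) = 1/(14 - 5) = 0.1111 hours

0.1111 hours


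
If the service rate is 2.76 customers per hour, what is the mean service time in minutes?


Mean service time = 60/mu = 60/2.76 = 21.74 minutes

21.74 minutes


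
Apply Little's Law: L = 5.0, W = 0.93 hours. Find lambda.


lambda = L / W = 5.0 / 0.93 = 5.38 per hour

5.38 per hour


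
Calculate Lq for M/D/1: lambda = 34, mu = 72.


M/D/1: Lq = rho^2 / (2*(1-rho)) where rho = 34/72; Lq = 0.21

0.21


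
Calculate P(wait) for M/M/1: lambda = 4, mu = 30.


P(wait) = rho = lambda/mu = 4/30 = 0.1333

0.1333


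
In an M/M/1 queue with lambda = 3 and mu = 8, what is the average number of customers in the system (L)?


rho = 3/8; L = rho/(1-rho) = 0.6

0.6


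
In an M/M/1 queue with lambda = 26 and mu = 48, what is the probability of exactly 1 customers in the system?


rho = 26/48; P(n) = (1-rho)*rho^n = (1-26/48)*(26/48)^1 = 0.2483

0.2483


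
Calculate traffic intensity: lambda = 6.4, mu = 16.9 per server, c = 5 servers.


rho = lambda / (c * mu) = 6.4 / (5 * 16.9) = 0.0757

0.0757


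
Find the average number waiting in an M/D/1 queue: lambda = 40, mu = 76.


M/D/1: Lq = rho^2 / (2*(1-rho)) where rho = 40/76; Lq = 0.29

0.29


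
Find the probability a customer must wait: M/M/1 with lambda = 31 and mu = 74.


P(wait) = rho = lambda/mu = 31/74 = 0.4189

0.4189


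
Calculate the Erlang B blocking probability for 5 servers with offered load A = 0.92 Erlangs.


B(N,A) = (A^N/N!) / sum(A^k/k!, k=0..N) with N=5, A=0.92 = 0.0022

0.0022


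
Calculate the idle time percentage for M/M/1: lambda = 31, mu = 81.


Idle fraction = (1 - rho) * 100 = (1 - 31/81) * 100 = 61.7%

61.7%


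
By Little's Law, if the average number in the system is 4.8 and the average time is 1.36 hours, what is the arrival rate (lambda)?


lambda = L / W = 4.8 / 1.36 = 3.53 per hour

3.53 per hour


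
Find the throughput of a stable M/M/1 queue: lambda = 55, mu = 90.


For a stable queue (lambda < mu), throughput = lambda = 55 per hour

55 per hour


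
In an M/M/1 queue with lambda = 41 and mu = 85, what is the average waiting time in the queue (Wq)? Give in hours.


rho = 41/85; Wq = rho/(mu - lambda) = 0.011 hours

0.011 hours


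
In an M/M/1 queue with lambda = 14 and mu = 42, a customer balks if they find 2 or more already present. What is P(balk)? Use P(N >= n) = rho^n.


P(N >= 2) = rho^2 = (14/42)^2 = 0.1111

0.1111


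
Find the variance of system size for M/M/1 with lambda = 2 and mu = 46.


rho = 2/46; Var(N) = rho/(1-rho)^2 = 0.05

0.05


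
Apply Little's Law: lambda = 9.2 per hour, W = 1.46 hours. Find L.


L = lambda * W = 9.2 * 1.46 = 13.43

13.43


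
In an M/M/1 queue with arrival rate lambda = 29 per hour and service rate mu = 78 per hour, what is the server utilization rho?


rho = lambda/mu = 29/78 = 0.3718

0.3718


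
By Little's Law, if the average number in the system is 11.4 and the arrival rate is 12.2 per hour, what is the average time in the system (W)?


W = L / lambda = 11.4 / 12.2 = 0.9344 hours

0.9344 hours


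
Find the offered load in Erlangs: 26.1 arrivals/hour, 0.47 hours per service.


Offered load a = lambda * E[S] = 26.1 * 0.47 = 12.27 Erlangs

12.27 Erlangs


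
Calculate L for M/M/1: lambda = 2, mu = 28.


rho = 2/28; L = rho/(1-rho) = 0.08

0.08


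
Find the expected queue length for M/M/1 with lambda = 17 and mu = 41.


rho = 17/41; Lq = rho^2/(1-rho) = 0.29

0.29


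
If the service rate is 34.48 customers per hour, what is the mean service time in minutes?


Mean service time = 60/mu = 60/34.48 = 1.74 minutes

1.74 minutes


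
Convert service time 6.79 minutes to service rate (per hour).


mu = 60 / avg_service_time = 60 / 6.79 = 8.84 per hour

8.84 per hour


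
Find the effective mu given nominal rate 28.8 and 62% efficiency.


Effective rate = mu * efficiency = 28.8 * 0.62 = 17.86 per hour

17.86 per hour


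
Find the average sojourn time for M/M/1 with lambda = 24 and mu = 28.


W = 1/(mu - lambda) = 1/(28 - 24) = 0.25 hours

0.25 hours


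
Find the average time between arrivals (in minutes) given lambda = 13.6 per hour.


Mean interarrival time = 60/lambda = 60/13.6 = 4.41 minutes

4.41 minutes


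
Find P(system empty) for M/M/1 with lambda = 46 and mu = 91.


P0 = 1 - rho = 1 - 46/91 = 0.4945

0.4945


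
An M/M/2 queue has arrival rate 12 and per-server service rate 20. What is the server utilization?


rho = lambda/(c*mu) = 12/(2*20) = 0.3

0.3


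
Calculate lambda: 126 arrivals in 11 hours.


lambda = total arrivals / time = 126 / 11 = 11.45 per hour

11.45 per hour


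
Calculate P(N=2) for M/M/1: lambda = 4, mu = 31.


rho = 4/31; P(n) = (1-rho)*rho^n = (1-4/31)*(4/31)^2 = 0.0145

0.0145


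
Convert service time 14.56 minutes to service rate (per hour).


mu = 60 / avg_service_time = 60 / 14.56 = 4.12 per hour

4.12 per hour


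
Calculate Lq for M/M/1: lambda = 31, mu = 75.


rho = 31/75; Lq = rho^2/(1-rho) = 0.29

0.29


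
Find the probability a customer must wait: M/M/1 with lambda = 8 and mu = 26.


P(wait) = rho = lambda/mu = 8/26 = 0.3077

0.3077


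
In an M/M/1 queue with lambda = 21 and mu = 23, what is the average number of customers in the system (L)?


rho = 21/23; L = rho/(1-rho) = 10.5

10.5


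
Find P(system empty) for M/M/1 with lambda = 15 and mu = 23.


P0 = 1 - rho = 1 - 15/23 = 0.3478

0.3478


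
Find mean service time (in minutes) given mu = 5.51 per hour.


Mean service time = 60/mu = 60/5.51 = 10.89 minutes

10.89 minutes


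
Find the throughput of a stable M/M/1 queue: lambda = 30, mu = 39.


For a stable queue (lambda < mu), throughput = lambda = 30 per hour

30 per hour


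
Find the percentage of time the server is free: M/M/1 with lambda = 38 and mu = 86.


Idle fraction = (1 - rho) * 100 = (1 - 38/86) * 100 = 55.8%

55.8%


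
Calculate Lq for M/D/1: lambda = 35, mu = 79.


M/D/1: Lq = rho^2 / (2*(1-rho)) where rho = 35/79; Lq = 0.18

0.18


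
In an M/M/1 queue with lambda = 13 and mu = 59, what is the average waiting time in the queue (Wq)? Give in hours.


rho = 13/59; Wq = rho/(mu - lambda) = 0.0048 hours

0.0048 hours


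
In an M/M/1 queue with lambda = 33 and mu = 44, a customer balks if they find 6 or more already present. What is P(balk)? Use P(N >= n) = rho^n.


P(N >= 6) = rho^6 = (33/44)^6 = 0.178

0.178


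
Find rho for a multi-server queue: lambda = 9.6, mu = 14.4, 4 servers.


rho = lambda / (c * mu) = 9.6 / (4 * 14.4) = 0.1667

0.1667


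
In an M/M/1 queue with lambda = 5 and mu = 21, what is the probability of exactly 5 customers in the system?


rho = 5/21; P(n) = (1-rho)*rho^n = (1-5/21)*(5/21)^5 = 0.0006

0.0006


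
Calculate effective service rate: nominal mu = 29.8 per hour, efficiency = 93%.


Effective rate = mu * efficiency = 29.8 * 0.93 = 27.71 per hour

27.71 per hour


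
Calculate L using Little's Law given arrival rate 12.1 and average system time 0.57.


L = lambda * W = 12.1 * 0.57 = 6.9

6.9


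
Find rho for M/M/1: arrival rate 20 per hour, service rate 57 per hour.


rho = lambda/mu = 20/57 = 0.3509

0.3509


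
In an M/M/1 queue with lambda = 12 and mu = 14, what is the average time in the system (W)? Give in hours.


W = 1/(mu - lambda) = 1/(14 - 12) = 0.5 hours

0.5 hours


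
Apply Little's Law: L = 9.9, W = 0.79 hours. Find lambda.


lambda = L / W = 9.9 / 0.79 = 12.53 per hour

12.53 per hour


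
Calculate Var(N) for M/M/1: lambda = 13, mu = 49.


rho = 13/49; Var(N) = rho/(1-rho)^2 = 0.49

0.49


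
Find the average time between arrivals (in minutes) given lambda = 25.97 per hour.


Mean interarrival time = 60/lambda = 60/25.97 = 2.31 minutes

2.31 minutes


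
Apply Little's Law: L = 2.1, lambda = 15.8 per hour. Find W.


W = L / lambda = 2.1 / 15.8 = 0.1329 hours

0.1329 hours


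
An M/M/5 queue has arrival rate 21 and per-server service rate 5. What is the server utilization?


rho = lambda/(c*mu) = 21/(5*5) = 0.84

0.84


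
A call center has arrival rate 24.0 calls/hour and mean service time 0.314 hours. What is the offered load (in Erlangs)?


Offered load a = lambda * E[S] = 24.0 * 0.314 = 7.54 Erlangs

7.54 Erlangs


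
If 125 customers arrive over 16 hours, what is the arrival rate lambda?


lambda = total arrivals / time = 125 / 16 = 7.81 per hour

7.81 per hour


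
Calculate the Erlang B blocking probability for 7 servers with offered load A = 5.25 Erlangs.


B(N,A) = (A^N/N!) / sum(A^k/k!, k=0..N) with N=7, A=5.25 = 0.1364

0.1364


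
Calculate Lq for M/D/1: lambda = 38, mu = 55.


M/D/1: Lq = rho^2 / (2*(1-rho)) where rho = 38/55; Lq = 0.77

0.77


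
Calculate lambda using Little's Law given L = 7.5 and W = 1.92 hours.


lambda = L / W = 7.5 / 1.92 = 3.91 per hour

3.91 per hour


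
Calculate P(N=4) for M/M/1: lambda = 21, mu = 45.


rho = 21/45; P(n) = (1-rho)*rho^n = (1-21/45)*(21/45)^4 = 0.0253

0.0253


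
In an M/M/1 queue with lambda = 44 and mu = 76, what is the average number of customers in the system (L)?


rho = 44/76; L = rho/(1-rho) = 1.38

1.38


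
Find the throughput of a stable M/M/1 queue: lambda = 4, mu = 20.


For a stable queue (lambda < mu), throughput = lambda = 4 per hour

4 per hour


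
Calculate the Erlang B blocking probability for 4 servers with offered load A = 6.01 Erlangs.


B(N,A) = (A^N/N!) / sum(A^k/k!, k=0..N) with N=4, A=6.01 = 0.4702

0.4702


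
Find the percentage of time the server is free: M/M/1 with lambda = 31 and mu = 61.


Idle fraction = (1 - rho) * 100 = (1 - 31/61) * 100 = 49.2%

49.2%


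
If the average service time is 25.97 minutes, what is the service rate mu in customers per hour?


mu = 60 / avg_service_time = 60 / 25.97 = 2.31 per hour

2.31 per hour


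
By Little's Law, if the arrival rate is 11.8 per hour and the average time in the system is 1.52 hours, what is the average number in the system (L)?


L = lambda * W = 11.8 * 1.52 = 17.94

17.94


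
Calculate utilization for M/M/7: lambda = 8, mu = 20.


rho = lambda/(c*mu) = 8/(7*20) = 0.0571

0.0571


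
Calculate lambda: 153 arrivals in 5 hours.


lambda = total arrivals / time = 153 / 5 = 30.6 per hour

30.6 per hour


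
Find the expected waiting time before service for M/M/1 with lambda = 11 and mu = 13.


rho = 11/13; Wq = rho/(mu - lambda) = 0.4231 hours

0.4231 hours


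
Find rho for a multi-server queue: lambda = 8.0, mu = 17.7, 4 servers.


rho = lambda / (c * mu) = 8.0 / (4 * 17.7) = 0.113

0.113


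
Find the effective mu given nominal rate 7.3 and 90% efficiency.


Effective rate = mu * efficiency = 7.3 * 0.9 = 6.57 per hour

6.57 per hour


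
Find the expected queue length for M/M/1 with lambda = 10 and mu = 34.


rho = 10/34; Lq = rho^2/(1-rho) = 0.12

0.12


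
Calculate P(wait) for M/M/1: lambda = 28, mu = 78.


P(wait) = rho = lambda/mu = 28/78 = 0.359

0.359


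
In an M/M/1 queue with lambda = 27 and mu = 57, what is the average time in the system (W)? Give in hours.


W = 1/(mu - lambda) = 1/(57 - 27) = 0.0333 hours

0.0333 hours


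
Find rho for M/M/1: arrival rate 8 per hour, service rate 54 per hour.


rho = lambda/mu = 8/54 = 0.1481

0.1481


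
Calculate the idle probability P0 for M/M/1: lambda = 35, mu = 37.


P0 = 1 - rho = 1 - 35/37 = 0.0541

0.0541


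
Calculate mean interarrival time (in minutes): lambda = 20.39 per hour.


Mean interarrival time = 60/lambda = 60/20.39 = 2.94 minutes

2.94 minutes


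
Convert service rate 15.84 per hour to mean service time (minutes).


Mean service time = 60/mu = 60/15.84 = 3.79 minutes

3.79 minutes


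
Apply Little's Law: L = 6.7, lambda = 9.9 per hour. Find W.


W = L / lambda = 6.7 / 9.9 = 0.6768 hours

0.6768 hours


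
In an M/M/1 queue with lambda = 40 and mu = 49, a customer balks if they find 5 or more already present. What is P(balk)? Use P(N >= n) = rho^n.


P(N >= 5) = rho^5 = (40/49)^5 = 0.3625

0.3625


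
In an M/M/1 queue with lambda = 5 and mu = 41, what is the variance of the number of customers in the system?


rho = 5/41; Var(N) = rho/(1-rho)^2 = 0.16

0.16


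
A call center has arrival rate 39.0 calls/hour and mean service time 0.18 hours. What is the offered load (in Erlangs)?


Offered load a = lambda * E[S] = 39.0 * 0.18 = 7.02 Erlangs

7.02 Erlangs


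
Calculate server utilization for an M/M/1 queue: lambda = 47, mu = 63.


rho = lambda/mu = 47/63 = 0.746

0.746


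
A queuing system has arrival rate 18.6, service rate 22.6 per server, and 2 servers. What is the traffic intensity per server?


rho = lambda / (c * mu) = 18.6 / (2 * 22.6) = 0.4115

0.4115


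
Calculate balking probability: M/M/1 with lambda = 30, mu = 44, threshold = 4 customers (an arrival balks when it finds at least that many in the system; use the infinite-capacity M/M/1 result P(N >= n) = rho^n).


P(N >= 4) = rho^4 = (30/44)^4 = 0.2161

0.2161


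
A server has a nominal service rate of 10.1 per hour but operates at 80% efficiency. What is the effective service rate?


Effective rate = mu * efficiency = 10.1 * 0.8 = 8.08 per hour

8.08 per hour


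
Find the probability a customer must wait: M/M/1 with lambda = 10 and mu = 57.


P(wait) = rho = lambda/mu = 10/57 = 0.1754

0.1754


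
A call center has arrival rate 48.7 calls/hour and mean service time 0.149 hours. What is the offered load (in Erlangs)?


Offered load a = lambda * E[S] = 48.7 * 0.149 = 7.26 Erlangs

7.26 Erlangs


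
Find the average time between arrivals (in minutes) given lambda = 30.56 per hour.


Mean interarrival time = 60/lambda = 60/30.56 = 1.96 minutes

1.96 minutes


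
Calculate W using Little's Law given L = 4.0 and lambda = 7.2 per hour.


W = L / lambda = 4.0 / 7.2 = 0.5556 hours

0.5556 hours


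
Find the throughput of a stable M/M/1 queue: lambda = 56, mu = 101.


For a stable queue (lambda < mu), throughput = lambda = 56 per hour

56 per hour


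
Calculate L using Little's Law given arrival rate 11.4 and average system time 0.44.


L = lambda * W = 11.4 * 0.44 = 5.02

5.02


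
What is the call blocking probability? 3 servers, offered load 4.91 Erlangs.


B(N,A) = (A^N/N!) / sum(A^k/k!, k=0..N) with N=3, A=4.91 = 0.5234

0.5234


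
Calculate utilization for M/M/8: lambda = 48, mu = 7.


rho = lambda/(c*mu) = 48/(8*7) = 0.8571

0.8571


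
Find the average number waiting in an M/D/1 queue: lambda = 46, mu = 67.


M/D/1: Lq = rho^2 / (2*(1-rho)) where rho = 46/67; Lq = 0.75

0.75


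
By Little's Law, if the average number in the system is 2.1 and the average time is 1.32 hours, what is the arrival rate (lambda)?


lambda = L / W = 2.1 / 1.32 = 1.59 per hour

1.59 per hour


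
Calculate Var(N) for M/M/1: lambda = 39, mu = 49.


rho = 39/49; Var(N) = rho/(1-rho)^2 = 19.11

19.11


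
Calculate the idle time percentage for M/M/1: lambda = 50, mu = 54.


Idle fraction = (1 - rho) * 100 = (1 - 50/54) * 100 = 7.4%

7.4%


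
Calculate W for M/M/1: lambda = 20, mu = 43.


W = 1/(mu - lambda) = 1/(43 - 20) = 0.0435 hours

0.0435 hours


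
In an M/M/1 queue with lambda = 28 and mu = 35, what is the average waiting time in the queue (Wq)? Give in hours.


rho = 28/35; Wq = rho/(mu - lambda) = 0.1143 hours

0.1143 hours


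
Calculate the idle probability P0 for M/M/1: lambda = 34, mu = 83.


P0 = 1 - rho = 1 - 34/83 = 0.5904

0.5904


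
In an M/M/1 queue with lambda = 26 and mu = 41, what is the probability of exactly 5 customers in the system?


rho = 26/41; P(n) = (1-rho)*rho^n = (1-26/41)*(26/41)^5 = 0.0375

0.0375


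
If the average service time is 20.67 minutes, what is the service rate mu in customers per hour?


mu = 60 / avg_service_time = 60 / 20.67 = 2.9 per hour

2.9 per hour


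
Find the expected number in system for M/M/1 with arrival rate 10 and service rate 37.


rho = 10/37; L = rho/(1-rho) = 0.37

0.37


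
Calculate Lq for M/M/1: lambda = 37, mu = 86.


rho = 37/86; Lq = rho^2/(1-rho) = 0.32

0.32


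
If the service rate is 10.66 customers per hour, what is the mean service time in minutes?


Mean service time = 60/mu = 60/10.66 = 5.63 minutes

5.63 minutes


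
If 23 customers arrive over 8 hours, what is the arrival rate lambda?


lambda = total arrivals / time = 23 / 8 = 2.88 per hour

2.88 per hour


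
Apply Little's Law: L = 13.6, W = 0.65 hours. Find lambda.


lambda = L / W = 13.6 / 0.65 = 20.92 per hour

20.92 per hour


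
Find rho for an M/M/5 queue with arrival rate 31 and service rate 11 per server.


rho = lambda/(c*mu) = 31/(5*11) = 0.5636

0.5636


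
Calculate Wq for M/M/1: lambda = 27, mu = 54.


rho = 27/54; Wq = rho/(mu - lambda) = 0.0185 hours

0.0185 hours


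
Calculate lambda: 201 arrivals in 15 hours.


lambda = total arrivals / time = 201 / 15 = 13.4 per hour

13.4 per hour


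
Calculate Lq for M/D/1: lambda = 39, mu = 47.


M/D/1: Lq = rho^2 / (2*(1-rho)) where rho = 39/47; Lq = 2.02

2.02


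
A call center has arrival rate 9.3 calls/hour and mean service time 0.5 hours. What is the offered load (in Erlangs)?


Offered load a = lambda * E[S] = 9.3 * 0.5 = 4.65 Erlangs

4.65 Erlangs


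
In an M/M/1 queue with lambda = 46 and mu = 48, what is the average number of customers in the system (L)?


rho = 46/48; L = rho/(1-rho) = 23.0

23.0


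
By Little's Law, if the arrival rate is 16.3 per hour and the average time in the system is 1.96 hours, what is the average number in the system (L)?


L = lambda * W = 16.3 * 1.96 = 31.95

31.95


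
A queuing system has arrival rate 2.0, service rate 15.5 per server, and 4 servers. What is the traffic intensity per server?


rho = lambda / (c * mu) = 2.0 / (4 * 15.5) = 0.0323

0.0323


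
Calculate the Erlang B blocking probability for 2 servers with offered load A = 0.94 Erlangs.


B(N,A) = (A^N/N!) / sum(A^k/k!, k=0..N) with N=2, A=0.94 = 0.1855

0.1855


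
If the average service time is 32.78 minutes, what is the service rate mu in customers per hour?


mu = 60 / avg_service_time = 60 / 32.78 = 1.83 per hour

1.83 per hour


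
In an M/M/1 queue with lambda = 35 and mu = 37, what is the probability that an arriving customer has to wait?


P(wait) = rho = lambda/mu = 35/37 = 0.9459

0.9459


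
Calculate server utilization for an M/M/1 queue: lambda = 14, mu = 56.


rho = lambda/mu = 14/56 = 0.25

0.25


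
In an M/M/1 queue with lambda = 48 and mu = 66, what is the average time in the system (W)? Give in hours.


W = 1/(mu - lambda) = 1/(66 - 48) = 0.0556 hours

0.0556 hours


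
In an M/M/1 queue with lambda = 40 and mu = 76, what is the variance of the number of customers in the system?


rho = 40/76; Var(N) = rho/(1-rho)^2 = 2.35

2.35


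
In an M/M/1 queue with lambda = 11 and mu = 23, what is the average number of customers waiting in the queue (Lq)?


rho = 11/23; Lq = rho^2/(1-rho) = 0.44

0.44


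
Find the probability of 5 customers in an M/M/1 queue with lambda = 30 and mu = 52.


rho = 30/52; P(n) = (1-rho)*rho^n = (1-30/52)*(30/52)^5 = 0.027

0.027


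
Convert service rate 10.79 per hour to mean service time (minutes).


Mean service time = 60/mu = 60/10.79 = 5.56 minutes

5.56 minutes


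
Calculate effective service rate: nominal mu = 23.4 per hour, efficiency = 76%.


Effective rate = mu * efficiency = 23.4 * 0.76 = 17.78 per hour

17.78 per hour


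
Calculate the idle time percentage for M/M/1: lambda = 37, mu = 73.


Idle fraction = (1 - rho) * 100 = (1 - 37/73) * 100 = 49.3%

49.3%


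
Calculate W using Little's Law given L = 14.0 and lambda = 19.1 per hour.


W = L / lambda = 14.0 / 19.1 = 0.733 hours

0.733 hours


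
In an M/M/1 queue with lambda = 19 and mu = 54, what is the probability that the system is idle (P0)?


P0 = 1 - rho = 1 - 19/54 = 0.6481

0.6481


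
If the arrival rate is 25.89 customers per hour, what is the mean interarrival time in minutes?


Mean interarrival time = 60/lambda = 60/25.89 = 2.32 minutes

2.32 minutes


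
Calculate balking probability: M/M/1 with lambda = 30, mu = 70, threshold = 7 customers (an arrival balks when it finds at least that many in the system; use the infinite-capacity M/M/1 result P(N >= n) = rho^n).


P(N >= 7) = rho^7 = (30/70)^7 = 0.0027

0.0027


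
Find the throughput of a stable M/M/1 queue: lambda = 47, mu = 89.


For a stable queue (lambda < mu), throughput = lambda = 47 per hour

47 per hour


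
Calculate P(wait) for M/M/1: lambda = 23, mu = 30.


P(wait) = rho = lambda/mu = 23/30 = 0.7667

0.7667


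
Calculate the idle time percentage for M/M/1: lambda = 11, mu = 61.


Idle fraction = (1 - rho) * 100 = (1 - 11/61) * 100 = 82.0%

82.0%


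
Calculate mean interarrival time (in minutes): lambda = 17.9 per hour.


Mean interarrival time = 60/lambda = 60/17.9 = 3.35 minutes

3.35 minutes


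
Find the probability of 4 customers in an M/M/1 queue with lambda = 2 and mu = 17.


rho = 2/17; P(n) = (1-rho)*rho^n = (1-2/17)*(2/17)^4 = 0.0002

0.0002


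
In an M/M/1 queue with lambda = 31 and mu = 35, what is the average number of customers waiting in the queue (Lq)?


rho = 31/35; Lq = rho^2/(1-rho) = 6.86

6.86


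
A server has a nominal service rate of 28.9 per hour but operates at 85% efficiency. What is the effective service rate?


Effective rate = mu * efficiency = 28.9 * 0.85 = 24.57 per hour

24.57 per hour


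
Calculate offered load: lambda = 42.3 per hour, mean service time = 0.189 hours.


Offered load a = lambda * E[S] = 42.3 * 0.189 = 7.99 Erlangs

7.99 Erlangs


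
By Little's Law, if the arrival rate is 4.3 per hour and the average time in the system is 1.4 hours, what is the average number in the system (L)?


L = lambda * W = 4.3 * 1.4 = 6.02

6.02


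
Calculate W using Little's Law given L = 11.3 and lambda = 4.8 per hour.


W = L / lambda = 11.3 / 4.8 = 2.3542 hours

2.3542 hours


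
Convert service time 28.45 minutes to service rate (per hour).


mu = 60 / avg_service_time = 60 / 28.45 = 2.11 per hour

2.11 per hour


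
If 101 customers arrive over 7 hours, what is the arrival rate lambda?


lambda = total arrivals / time = 101 / 7 = 14.43 per hour

14.43 per hour


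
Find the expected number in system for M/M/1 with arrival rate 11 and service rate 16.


rho = 11/16; L = rho/(1-rho) = 2.2

2.2


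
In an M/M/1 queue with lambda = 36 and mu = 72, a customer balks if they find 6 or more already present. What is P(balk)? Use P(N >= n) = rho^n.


P(N >= 6) = rho^6 = (36/72)^6 = 0.0156

0.0156


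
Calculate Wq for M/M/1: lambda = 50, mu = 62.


rho = 50/62; Wq = rho/(mu - lambda) = 0.0672 hours

0.0672 hours


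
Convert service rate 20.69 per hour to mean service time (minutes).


Mean service time = 60/mu = 60/20.69 = 2.9 minutes

2.9 minutes


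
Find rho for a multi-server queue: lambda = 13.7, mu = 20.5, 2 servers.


rho = lambda / (c * mu) = 13.7 / (2 * 20.5) = 0.3341

0.3341


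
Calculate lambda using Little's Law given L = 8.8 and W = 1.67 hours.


lambda = L / W = 8.8 / 1.67 = 5.27 per hour

5.27 per hour


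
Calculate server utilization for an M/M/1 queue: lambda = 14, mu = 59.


rho = lambda/mu = 14/59 = 0.2373

0.2373


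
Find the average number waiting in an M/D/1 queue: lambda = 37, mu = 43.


M/D/1: Lq = rho^2 / (2*(1-rho)) where rho = 37/43; Lq = 2.65

2.65


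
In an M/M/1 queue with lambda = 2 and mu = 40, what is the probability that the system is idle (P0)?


P0 = 1 - rho = 1 - 2/40 = 0.95

0.95


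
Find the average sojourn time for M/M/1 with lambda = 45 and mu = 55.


W = 1/(mu - lambda) = 1/(55 - 45) = 0.1 hours

0.1 hours


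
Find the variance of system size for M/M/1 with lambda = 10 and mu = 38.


rho = 10/38; Var(N) = rho/(1-rho)^2 = 0.48

0.48


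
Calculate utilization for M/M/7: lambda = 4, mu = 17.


rho = lambda/(c*mu) = 4/(7*17) = 0.0336

0.0336


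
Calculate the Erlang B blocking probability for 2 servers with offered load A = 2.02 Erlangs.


B(N,A) = (A^N/N!) / sum(A^k/k!, k=0..N) with N=2, A=2.02 = 0.4032

0.4032


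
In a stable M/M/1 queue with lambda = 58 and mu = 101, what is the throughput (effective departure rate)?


For a stable queue (lambda < mu), throughput = lambda = 58 per hour

58 per hour


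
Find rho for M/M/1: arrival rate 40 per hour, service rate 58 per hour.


rho = lambda/mu = 40/58 = 0.6897

0.6897


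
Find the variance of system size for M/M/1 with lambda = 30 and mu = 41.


rho = 30/41; Var(N) = rho/(1-rho)^2 = 10.17

10.17


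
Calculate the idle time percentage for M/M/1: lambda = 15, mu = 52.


Idle fraction = (1 - rho) * 100 = (1 - 15/52) * 100 = 71.2%

71.2%


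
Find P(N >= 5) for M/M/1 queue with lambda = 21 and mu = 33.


P(N >= 5) = rho^5 = (21/33)^5 = 0.1044

0.1044


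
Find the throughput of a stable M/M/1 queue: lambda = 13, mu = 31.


For a stable queue (lambda < mu), throughput = lambda = 13 per hour

13 per hour


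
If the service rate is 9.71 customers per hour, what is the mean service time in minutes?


Mean service time = 60/mu = 60/9.71 = 6.18 minutes

6.18 minutes


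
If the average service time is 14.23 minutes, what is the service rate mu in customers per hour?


mu = 60 / avg_service_time = 60 / 14.23 = 4.22 per hour

4.22 per hour


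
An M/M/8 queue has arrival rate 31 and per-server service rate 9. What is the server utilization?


rho = lambda/(c*mu) = 31/(8*9) = 0.4306

0.4306


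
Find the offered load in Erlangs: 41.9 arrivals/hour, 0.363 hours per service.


Offered load a = lambda * E[S] = 41.9 * 0.363 = 15.21 Erlangs

15.21 Erlangs


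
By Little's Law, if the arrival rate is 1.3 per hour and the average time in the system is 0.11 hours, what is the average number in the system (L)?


L = lambda * W = 1.3 * 0.11 = 0.14

0.14


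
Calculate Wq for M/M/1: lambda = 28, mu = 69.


rho = 28/69; Wq = rho/(mu - lambda) = 0.0099 hours

0.0099 hours


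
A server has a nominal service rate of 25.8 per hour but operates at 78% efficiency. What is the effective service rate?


Effective rate = mu * efficiency = 25.8 * 0.78 = 20.12 per hour

20.12 per hour


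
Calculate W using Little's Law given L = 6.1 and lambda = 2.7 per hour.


W = L / lambda = 6.1 / 2.7 = 2.2593 hours

2.2593 hours


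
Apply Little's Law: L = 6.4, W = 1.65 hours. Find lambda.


lambda = L / W = 6.4 / 1.65 = 3.88 per hour

3.88 per hour


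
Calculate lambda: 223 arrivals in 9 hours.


lambda = total arrivals / time = 223 / 9 = 24.78 per hour

24.78 per hour


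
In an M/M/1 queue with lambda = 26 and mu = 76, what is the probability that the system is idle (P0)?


P0 = 1 - rho = 1 - 26/76 = 0.6579

0.6579


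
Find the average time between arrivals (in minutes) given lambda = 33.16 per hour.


Mean interarrival time = 60/lambda = 60/33.16 = 1.81 minutes

1.81 minutes


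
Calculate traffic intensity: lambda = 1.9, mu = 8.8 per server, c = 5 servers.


rho = lambda / (c * mu) = 1.9 / (5 * 8.8) = 0.0432

0.0432


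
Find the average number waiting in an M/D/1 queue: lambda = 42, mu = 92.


M/D/1: Lq = rho^2 / (2*(1-rho)) where rho = 42/92; Lq = 0.19

0.19


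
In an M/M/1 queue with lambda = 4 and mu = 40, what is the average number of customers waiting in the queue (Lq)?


rho = 4/40; Lq = rho^2/(1-rho) = 0.01

0.01


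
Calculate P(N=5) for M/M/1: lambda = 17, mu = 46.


rho = 17/46; P(n) = (1-rho)*rho^n = (1-17/46)*(17/46)^5 = 0.0043

0.0043


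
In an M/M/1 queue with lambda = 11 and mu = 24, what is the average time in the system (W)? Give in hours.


W = 1/(mu - lambda) = 1/(24 - 11) = 0.0769 hours

0.0769 hours


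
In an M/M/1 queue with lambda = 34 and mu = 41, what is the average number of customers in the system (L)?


rho = 34/41; L = rho/(1-rho) = 4.86

4.86


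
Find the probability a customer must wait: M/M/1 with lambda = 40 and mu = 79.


P(wait) = rho = lambda/mu = 40/79 = 0.5063

0.5063


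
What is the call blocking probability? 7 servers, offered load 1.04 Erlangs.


B(N,A) = (A^N/N!) / sum(A^k/k!, k=0..N) with N=7, A=1.04 = 0.0001

0.0001


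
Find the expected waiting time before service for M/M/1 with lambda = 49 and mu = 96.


rho = 49/96; Wq = rho/(mu - lambda) = 0.0109 hours

0.0109 hours


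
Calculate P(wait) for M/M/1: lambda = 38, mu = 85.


P(wait) = rho = lambda/mu = 38/85 = 0.4471

0.4471


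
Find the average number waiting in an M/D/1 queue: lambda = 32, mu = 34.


M/D/1: Lq = rho^2 / (2*(1-rho)) where rho = 32/34; Lq = 7.53

7.53


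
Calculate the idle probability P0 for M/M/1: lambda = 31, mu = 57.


P0 = 1 - rho = 1 - 31/57 = 0.4561

0.4561


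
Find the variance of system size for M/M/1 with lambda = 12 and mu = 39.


rho = 12/39; Var(N) = rho/(1-rho)^2 = 0.64

0.64


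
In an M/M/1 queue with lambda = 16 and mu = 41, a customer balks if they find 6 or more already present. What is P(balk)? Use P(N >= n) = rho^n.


P(N >= 6) = rho^6 = (16/41)^6 = 0.0035

0.0035


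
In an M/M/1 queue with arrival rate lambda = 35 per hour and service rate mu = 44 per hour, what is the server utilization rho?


rho = lambda/mu = 35/44 = 0.7955

0.7955


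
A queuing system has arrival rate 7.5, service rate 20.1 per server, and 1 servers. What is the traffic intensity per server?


rho = lambda / (c * mu) = 7.5 / (1 * 20.1) = 0.3731

0.3731


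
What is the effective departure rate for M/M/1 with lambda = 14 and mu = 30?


For a stable queue (lambda < mu), throughput = lambda = 14 per hour

14 per hour


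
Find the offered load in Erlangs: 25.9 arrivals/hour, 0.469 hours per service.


Offered load a = lambda * E[S] = 25.9 * 0.469 = 12.15 Erlangs

12.15 Erlangs


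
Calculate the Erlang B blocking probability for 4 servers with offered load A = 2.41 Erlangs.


B(N,A) = (A^N/N!) / sum(A^k/k!, k=0..N) with N=4, A=2.41 = 0.1398

0.1398


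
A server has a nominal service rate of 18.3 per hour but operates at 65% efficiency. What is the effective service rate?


Effective rate = mu * efficiency = 18.3 * 0.65 = 11.9 per hour

11.9 per hour


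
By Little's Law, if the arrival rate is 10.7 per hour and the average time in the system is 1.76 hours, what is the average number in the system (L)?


L = lambda * W = 10.7 * 1.76 = 18.83

18.83


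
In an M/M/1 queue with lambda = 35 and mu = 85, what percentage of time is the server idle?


Idle fraction = (1 - rho) * 100 = (1 - 35/85) * 100 = 58.8%

58.8%


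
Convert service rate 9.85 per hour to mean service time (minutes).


Mean service time = 60/mu = 60/9.85 = 6.09 minutes

6.09 minutes


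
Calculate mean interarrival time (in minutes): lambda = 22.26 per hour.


Mean interarrival time = 60/lambda = 60/22.26 = 2.7 minutes

2.7 minutes


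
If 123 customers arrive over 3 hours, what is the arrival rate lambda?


lambda = total arrivals / time = 123 / 3 = 41.0 per hour

41.0 per hour


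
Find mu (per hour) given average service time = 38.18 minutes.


mu = 60 / avg_service_time = 60 / 38.18 = 1.57 per hour

1.57 per hour


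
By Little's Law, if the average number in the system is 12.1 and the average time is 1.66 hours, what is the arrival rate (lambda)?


lambda = L / W = 12.1 / 1.66 = 7.29 per hour

7.29 per hour


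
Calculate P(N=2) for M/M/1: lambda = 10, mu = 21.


rho = 10/21; P(n) = (1-rho)*rho^n = (1-10/21)*(10/21)^2 = 0.1188

0.1188


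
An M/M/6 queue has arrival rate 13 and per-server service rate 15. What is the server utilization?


rho = lambda/(c*mu) = 13/(6*15) = 0.1444

0.1444


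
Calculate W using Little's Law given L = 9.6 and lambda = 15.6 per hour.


W = L / lambda = 9.6 / 15.6 = 0.6154 hours

0.6154 hours


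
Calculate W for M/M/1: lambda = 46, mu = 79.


W = 1/(mu - lambda) = 1/(79 - 46) = 0.0303 hours

0.0303 hours


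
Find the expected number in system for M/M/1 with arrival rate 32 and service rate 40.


rho = 32/40; L = rho/(1-rho) = 4.0

4.0


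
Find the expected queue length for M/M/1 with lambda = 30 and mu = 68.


rho = 30/68; Lq = rho^2/(1-rho) = 0.35

0.35


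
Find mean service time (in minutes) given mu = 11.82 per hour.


Mean service time = 60/mu = 60/11.82 = 5.08 minutes

5.08 minutes


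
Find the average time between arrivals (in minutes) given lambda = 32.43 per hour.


Mean interarrival time = 60/lambda = 60/32.43 = 1.85 minutes

1.85 minutes


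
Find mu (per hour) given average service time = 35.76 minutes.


mu = 60 / avg_service_time = 60 / 35.76 = 1.68 per hour

1.68 per hour


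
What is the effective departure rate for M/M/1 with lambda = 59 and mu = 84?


For a stable queue (lambda < mu), throughput = lambda = 59 per hour

59 per hour


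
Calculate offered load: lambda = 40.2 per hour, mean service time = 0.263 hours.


Offered load a = lambda * E[S] = 40.2 * 0.263 = 10.57 Erlangs

10.57 Erlangs


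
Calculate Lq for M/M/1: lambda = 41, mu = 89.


rho = 41/89; Lq = rho^2/(1-rho) = 0.39

0.39


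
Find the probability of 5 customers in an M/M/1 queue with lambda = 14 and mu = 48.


rho = 14/48; P(n) = (1-rho)*rho^n = (1-14/48)*(14/48)^5 = 0.0015

0.0015


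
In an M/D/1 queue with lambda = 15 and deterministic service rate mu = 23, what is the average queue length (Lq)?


M/D/1: Lq = rho^2 / (2*(1-rho)) where rho = 15/23; Lq = 0.61

0.61


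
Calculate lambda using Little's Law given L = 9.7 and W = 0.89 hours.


lambda = L / W = 9.7 / 0.89 = 10.9 per hour

10.9 per hour


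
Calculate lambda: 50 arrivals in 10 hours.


lambda = total arrivals / time = 50 / 10 = 5.0 per hour

5.0 per hour


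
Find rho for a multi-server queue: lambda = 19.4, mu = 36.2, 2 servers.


rho = lambda / (c * mu) = 19.4 / (2 * 36.2) = 0.268

0.268


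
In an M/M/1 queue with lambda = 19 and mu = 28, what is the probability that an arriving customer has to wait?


P(wait) = rho = lambda/mu = 19/28 = 0.6786

0.6786


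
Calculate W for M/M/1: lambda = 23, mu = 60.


W = 1/(mu - lambda) = 1/(60 - 23) = 0.027 hours

0.027 hours
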